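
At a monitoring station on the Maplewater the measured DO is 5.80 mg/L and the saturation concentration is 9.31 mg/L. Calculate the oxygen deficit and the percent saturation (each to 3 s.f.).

D ≈ 3.51 mg/L; 62.3 % saturation

D = C_s − C = 9.31 − 5.80 = 3.51 mg/L.
% saturation = 5.80/9.31 × 100 = 62.3 %.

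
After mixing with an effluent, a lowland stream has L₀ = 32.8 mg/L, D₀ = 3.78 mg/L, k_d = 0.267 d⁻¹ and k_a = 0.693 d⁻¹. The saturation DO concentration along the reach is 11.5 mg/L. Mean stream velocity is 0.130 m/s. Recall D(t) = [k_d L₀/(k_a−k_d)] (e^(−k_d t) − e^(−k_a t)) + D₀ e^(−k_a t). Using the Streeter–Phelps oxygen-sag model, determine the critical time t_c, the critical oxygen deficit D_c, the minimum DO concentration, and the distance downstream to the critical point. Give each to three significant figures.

t_c ≈ 1.76 d; D_c ≈ 7.89 mg/L; min DO ≈ 3.61 mg/L; x_c ≈ 19.8 km

With k_a/k_d = 2.596 and 1 − D₀(k_a−k_d)/(k_d L₀) = 0.8161,
t_c = ln(2.596 × 0.8161) / (0.693 − 0.267) = ln(2.118) / 0.4260 = 0.7506/0.4260 = 1.762 d.
L(t_c) = L₀ e^(−k_d t_c) = 32.8 × 0.6247 = 20.49 mg/L, and at the critical point k_a D_c = k_d L, so D_c = (0.267/0.693) × 20.49 = 7.895 mg/L.
Minimum DO = C_s − D_c = 11.5 − 7.895 = 3.605 mg/L.
x_c = v t_c = 0.130 m/s × 1.762 d × 86400 s/d = 19790 m ≈ 19.8 km.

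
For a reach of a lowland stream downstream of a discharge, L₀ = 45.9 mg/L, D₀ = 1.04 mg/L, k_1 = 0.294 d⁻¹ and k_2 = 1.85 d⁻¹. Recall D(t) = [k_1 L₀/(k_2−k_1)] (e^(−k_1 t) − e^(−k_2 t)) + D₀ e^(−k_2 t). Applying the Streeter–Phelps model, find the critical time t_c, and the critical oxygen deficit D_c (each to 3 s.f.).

t_c ≈ 1.10 d; D_c ≈ 5.28 mg/L

At the critical point dD/dt = 0, so k_1 L₀ e^(−k_1 t) = k_2 D. Substituting D(t) from the Streeter–Phelps equation and solving for t gives
t_c = ln[(k_2/k_1)(1 − D₀(k_2−k_1)/(k_1 L₀))] / (k_2−k_1).
Here k_2−k_1 = 1.556 d⁻¹ and 1 − D₀(k_2−k_1)/(k_1 L₀) = 1 − 1.04×1.556/(0.294×45.9) = 0.8801, so
t_c = ln(6.293 × 0.8801) / 1.556 = 1.712 / 1.556 = 1.100 d.
D_c = (k_1/k_2) L₀ e^(−k_1 t_c) = (0.294/1.85) × 45.9 × e^(−0.294×1.100) = 0.1589 × 45.9 × 0.7237 = 5.279 mg/L.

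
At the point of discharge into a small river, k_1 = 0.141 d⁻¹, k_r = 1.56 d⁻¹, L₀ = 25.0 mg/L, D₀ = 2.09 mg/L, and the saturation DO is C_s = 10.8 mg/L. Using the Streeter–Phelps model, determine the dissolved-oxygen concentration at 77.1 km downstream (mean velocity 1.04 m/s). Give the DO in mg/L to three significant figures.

DO ≈ 8.70 mg/L

Travel time t = x/v = 77.1 km / (1.04 m/s) = 77100 m / 1.04 m/s = 74130 s = 0.8580 d.
k_1 L₀/(k_r−k_1) = 0.141×25.0/(1.56−0.141) = 3.525/1.419 = 2.484 mg/L.
e^(−k_1 t) = e^(−0.141×0.8580) = 0.8860; e^(−k_r t) = e^(−1.56×0.8580) = 0.2622.
D = 2.484 × (0.8860 − 0.2622) + 2.09 × 0.2622 = 1.550 + 0.5481 = 2.098 mg/L.
DO = C_s − D = 10.8 − 2.098 = 8.702 mg/L.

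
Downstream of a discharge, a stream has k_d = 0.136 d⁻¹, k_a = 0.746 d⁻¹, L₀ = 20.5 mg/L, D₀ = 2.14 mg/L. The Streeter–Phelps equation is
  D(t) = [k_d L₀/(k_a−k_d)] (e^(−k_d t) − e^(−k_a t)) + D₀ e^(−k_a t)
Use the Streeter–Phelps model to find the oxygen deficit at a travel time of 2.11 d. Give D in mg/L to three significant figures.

D ≈ 2.93 mg/L

k_d L₀/(k_a−k_d) = 0.136×20.5/(0.746−0.136) = 2.788/0.6100 = 4.570 mg/L.
e^(−k_d t) = e^(−0.136×2.110) = 0.7505; e^(−k_a t) = e^(−0.746×2.110) = 0.2072.
D = 4.570 × (0.7505 − 0.2072) + 2.14 × 0.2072 = 2.483 + 0.4434 = 2.927 mg/L.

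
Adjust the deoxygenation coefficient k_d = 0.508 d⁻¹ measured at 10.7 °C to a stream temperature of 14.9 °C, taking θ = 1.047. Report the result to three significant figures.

k_d ≈ 0.616 d⁻¹

k_d(T₂) = k_d(T₁) · θ^(T₂−T₁) = 0.508 × 1.047^(14.9−10.7)
= 0.508 × 1.047^4.20 = 0.508 × 1.213 = 0.6161 d⁻¹.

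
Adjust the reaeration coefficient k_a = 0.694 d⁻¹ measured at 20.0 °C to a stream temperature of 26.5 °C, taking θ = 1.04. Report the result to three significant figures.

k_a ≈ 0.896 d⁻¹

k_a(T₂) = k_a(T₁) · θ^(T₂−T₁) = 0.694 × 1.04^(26.5−20.0)
= 0.694 × 1.04^6.50 = 0.694 × 1.290 = 0.8955 d⁻¹.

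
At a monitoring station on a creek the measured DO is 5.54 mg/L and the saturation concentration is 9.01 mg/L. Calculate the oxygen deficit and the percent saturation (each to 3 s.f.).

D ≈ 3.47 mg/L; 61.5 % saturation

D = C_s − C = 9.01 − 5.54 = 3.47 mg/L.
% saturation = 5.54/9.01 × 100 = 61.5 %.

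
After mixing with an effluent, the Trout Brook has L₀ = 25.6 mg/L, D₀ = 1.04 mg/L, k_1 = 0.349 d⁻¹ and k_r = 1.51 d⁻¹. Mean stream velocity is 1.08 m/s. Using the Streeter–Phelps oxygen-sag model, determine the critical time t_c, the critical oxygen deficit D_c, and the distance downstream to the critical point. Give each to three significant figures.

t_c ≈ 1.14 d; D_c ≈ 3.98 mg/L; x_c ≈ 106 km

At the critical point dD/dt = 0, so k_1 L₀ e^(−k_1 t) = k_r D. Substituting D(t) from the Streeter–Phelps equation and solving for t gives
t_c = ln[(k_r/k_1)(1 − D₀(k_r−k_1)/(k_1 L₀))] / (k_r−k_1).
Here k_r−k_1 = 1.161 d⁻¹ and 1 − D₀(k_r−k_1)/(k_1 L₀) = 1 − 1.04×1.161/(0.349×25.6) = 0.8649, so
t_c = ln(4.327 × 0.8649) / 1.161 = 1.320 / 1.161 = 1.137 d.
L(t_c) = L₀ e^(−k_1 t_c) = 25.6 × 0.6726 = 17.22 mg/L, and at the critical point k_r D_c = k_1 L, so D_c = (0.349/1.51) × 17.22 = 3.979 mg/L.
x_c = v t_c = 1.08 m/s × 1.137 d × 86400 s/d = 106100 m ≈ 106 km.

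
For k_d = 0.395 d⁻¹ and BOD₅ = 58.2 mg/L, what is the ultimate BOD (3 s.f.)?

L₀ ≈ 67.6 mg/L

BOD₅ = L₀(1 − e^(−5k_d)) ⇒ L₀ = BOD₅ / (1 − e^(−5×0.395))
= 58.2 / (1 − 0.1388) = 58.2 / 0.8612 = 67.58 mg/L.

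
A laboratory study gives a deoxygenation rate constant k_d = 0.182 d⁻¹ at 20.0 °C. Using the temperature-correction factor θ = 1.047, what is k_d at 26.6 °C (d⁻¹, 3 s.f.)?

k_d(T₂) = k_d(T₁) · θ^(T₂−T₁) = 0.182 × 1.047^(26.6−20.0)
= 0.182 × 1.047^6.60 = 0.182 × 1.354 = 0.2464 d⁻¹.

k_d ≈ 0.246 d⁻¹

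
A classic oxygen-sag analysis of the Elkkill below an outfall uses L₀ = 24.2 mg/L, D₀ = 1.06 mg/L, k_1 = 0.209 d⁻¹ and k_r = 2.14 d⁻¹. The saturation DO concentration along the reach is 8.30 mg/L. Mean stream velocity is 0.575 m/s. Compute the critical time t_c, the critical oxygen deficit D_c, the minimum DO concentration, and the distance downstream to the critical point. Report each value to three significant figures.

t_c ≈ 0.936 d; D_c ≈ 1.94 mg/L; min DO ≈ 6.36 mg/L; x_c ≈ 46.5 km

With k_r/k_1 = 10.24 and 1 − D₀(k_r−k_1)/(k_1 L₀) = 0.5953,
t_c = ln(10.24 × 0.5953) / (2.14 − 0.209) = ln(6.095) / 1.931 = 1.808/1.931 = 0.9361 d.
D_c = (k_1/k_r) L₀ e^(−k_1 t_c) = (0.209/2.14) × 24.2 × e^(−0.209×0.9361) = 0.09766 × 24.2 × 0.8223 = 1.943 mg/L.
Minimum DO = C_s − D_c = 8.30 − 1.943 = 6.357 mg/L.
x_c = v t_c = 0.575 m/s × 0.9361 d × 86400 s/d = 46500 m ≈ 46.5 km.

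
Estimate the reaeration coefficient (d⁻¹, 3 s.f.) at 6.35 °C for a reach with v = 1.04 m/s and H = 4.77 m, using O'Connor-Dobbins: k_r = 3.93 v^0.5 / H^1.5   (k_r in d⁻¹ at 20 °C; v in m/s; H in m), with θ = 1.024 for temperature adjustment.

k_r(20) = 3.93 × 1.04^0.5 / 4.77^1.5 = 3.93 × 1.020 / 10.42 = 0.3847 d⁻¹.
k_r(6.35) = 0.3847 × 1.024^(6.35−20) = 0.3847 × 0.7234 = 0.2783 d⁻¹.

k_r ≈ 0.278 d⁻¹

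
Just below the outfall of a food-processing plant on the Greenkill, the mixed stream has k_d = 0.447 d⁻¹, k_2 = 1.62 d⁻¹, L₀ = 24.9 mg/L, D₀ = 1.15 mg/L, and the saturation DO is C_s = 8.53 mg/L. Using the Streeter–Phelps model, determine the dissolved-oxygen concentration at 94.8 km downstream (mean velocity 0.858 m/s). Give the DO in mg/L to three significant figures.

Travel time t = x/v = 94.8 km / (0.858 m/s) = 94800 m / 0.858 m/s = 110500 s = 1.279 d.
k_d L₀/(k_2−k_d) = 0.447×24.9/(1.62−0.447) = 11.13/1.173 = 9.489 mg/L.
e^(−k_d t) = e^(−0.447×1.279) = 0.5646; e^(−k_2 t) = e^(−1.62×1.279) = 0.1260.
D = 9.489 × (0.5646 − 0.1260) + 1.15 × 0.1260 = 4.162 + 0.1449 = 4.307 mg/L.
DO = C_s − D = 8.53 − 4.307 = 4.223 mg/L.

DO ≈ 4.22 mg/L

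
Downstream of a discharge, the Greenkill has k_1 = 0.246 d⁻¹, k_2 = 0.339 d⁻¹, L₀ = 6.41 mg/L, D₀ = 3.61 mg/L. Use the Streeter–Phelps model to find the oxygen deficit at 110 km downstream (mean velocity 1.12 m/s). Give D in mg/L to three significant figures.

D ≈ 3.74 mg/L

Travel time t = x/v = 110 km / (1.12 m/s) = 110000 m / 1.12 m/s = 98210 s = 1.137 d.
k_1 L₀/(k_2−k_1) = 0.246×6.41/(0.339−0.246) = 1.577/0.09300 = 16.96 mg/L.
e^(−k_1 t) = e^(−0.246×1.137) = 0.7561; e^(−k_2 t) = e^(−0.339×1.137) = 0.6802.
D = 16.96 × (0.7561 − 0.6802) + 3.61 × 0.6802 = 1.286 + 2.456 = 3.742 mg/L.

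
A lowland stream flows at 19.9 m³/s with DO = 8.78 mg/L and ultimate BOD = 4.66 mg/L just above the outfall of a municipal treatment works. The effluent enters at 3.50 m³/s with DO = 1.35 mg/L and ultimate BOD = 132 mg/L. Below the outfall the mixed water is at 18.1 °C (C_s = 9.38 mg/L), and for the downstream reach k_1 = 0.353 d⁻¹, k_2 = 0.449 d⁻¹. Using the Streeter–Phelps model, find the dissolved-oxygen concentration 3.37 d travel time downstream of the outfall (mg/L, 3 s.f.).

DO ≈ 1.67 mg/L

Mixed DO = (19.9×8.78 + 3.50×1.35)/(19.9+3.50) = 179.4/23.40 = 7.669 mg/L.
Mixed L₀ = (19.9×4.66 + 3.50×132)/(23.40) = 554.7/23.40 = 23.71 mg/L.
Initial deficit D₀ = C_s − DO₀ = 9.38 − 7.669 = 1.711 mg/L.
D(3.37) = [0.353×23.71/(0.449−0.353)](e^(−0.353×3.37) − e^(−0.449×3.37)) + 1.711 e^(−0.449×3.37)
= 87.17 × (0.3043 − 0.2202) + 1.711 × 0.2202 = 7.710 mg/L.
DO = 9.38 − 7.710 = 1.670 mg/L.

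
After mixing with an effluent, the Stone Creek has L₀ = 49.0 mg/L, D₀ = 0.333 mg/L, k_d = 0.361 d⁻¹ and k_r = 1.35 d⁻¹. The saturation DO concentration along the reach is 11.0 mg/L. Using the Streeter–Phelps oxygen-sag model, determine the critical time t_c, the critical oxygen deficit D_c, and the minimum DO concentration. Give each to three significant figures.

t_c ≈ 1.31 d; D_c ≈ 8.15 mg/L; min DO ≈ 2.85 mg/L

At the critical point dD/dt = 0, so k_d L₀ e^(−k_d t) = k_r D. Substituting D(t) from the Streeter–Phelps equation and solving for t gives
t_c = ln[(k_r/k_d)(1 − D₀(k_r−k_d)/(k_d L₀))] / (k_r−k_d).
Here k_r−k_d = 0.9890 d⁻¹ and 1 − D₀(k_r−k_d)/(k_d L₀) = 1 − 0.333×0.9890/(0.361×49.0) = 0.9814, so
t_c = ln(3.740 × 0.9814) / 0.9890 = 1.300 / 0.9890 = 1.315 d.
D_c = (k_d/k_r) L₀ e^(−k_d t_c) = (0.361/1.35) × 49.0 × e^(−0.361×1.315) = 0.2674 × 49.0 × 0.6221 = 8.152 mg/L.
Minimum DO = C_s − D_c = 11.0 − 8.152 = 2.848 mg/L.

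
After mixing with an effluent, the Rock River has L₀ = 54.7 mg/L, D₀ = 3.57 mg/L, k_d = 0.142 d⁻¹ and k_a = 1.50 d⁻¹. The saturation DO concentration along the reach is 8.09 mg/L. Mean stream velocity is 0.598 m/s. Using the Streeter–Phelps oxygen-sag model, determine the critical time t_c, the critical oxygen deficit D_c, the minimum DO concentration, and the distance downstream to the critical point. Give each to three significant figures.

t_c ≈ 1.02 d; D_c ≈ 4.48 mg/L; min DO ≈ 3.61 mg/L; x_c ≈ 52.5 km

With k_a/k_d = 10.56 and 1 − D₀(k_a−k_d)/(k_d L₀) = 0.3758,
t_c = ln(10.56 × 0.3758) / (1.50 − 0.142) = ln(3.970) / 1.358 = 1.379/1.358 = 1.015 d.
D_c = (k_d/k_a) L₀ e^(−k_d t_c) = (0.142/1.50) × 54.7 × e^(−0.142×1.015) = 0.09467 × 54.7 × 0.8657 = 4.483 mg/L.
Minimum DO = C_s − D_c = 8.09 − 4.483 = 3.607 mg/L.
x_c = v t_c = 0.598 m/s × 1.015 d × 86400 s/d = 52460 m ≈ 52.5 km.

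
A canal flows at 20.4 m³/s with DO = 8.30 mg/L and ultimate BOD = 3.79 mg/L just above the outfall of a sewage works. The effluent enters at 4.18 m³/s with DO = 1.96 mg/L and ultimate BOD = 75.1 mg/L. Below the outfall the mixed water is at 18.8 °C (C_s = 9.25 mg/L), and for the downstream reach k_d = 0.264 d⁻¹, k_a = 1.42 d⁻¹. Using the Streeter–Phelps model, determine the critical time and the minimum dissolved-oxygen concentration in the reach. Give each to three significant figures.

Mixed DO = (20.4×8.30 + 4.18×1.96)/(20.4+4.18) = 177.5/24.58 = 7.222 mg/L.
Mixed L₀ = (20.4×3.79 + 4.18×75.1)/(24.58) = 391.2/24.58 = 15.92 mg/L.
Initial deficit D₀ = C_s − DO₀ = 9.25 − 7.222 = 2.028 mg/L.
t_c = (1/1.156) ln[(1.42/0.264)(1 − 2.028×1.156/(0.264×15.92))] = 0.8651 × ln(2.378) = 0.7492 d.
D_c = (0.264/1.42) × 15.92 × e^(−0.264×0.7492) = 0.1859 × 15.92 × 0.8205 = 2.428 mg/L.
Minimum DO = 9.25 − 2.428 = 6.822 mg/L.

t_c ≈ 0.749 d; minimum DO ≈ 6.82 mg/L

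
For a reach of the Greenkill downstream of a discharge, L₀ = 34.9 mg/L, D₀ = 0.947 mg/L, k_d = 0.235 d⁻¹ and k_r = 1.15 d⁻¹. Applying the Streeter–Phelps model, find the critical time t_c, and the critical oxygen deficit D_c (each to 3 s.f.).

With k_r/k_d = 4.894 and 1 − D₀(k_r−k_d)/(k_d L₀) = 0.8943,
t_c = ln(4.894 × 0.8943) / (1.15 − 0.235) = ln(4.377) / 0.9150 = 1.476/0.9150 = 1.613 d.
L(t_c) = L₀ e^(−k_d t_c) = 34.9 × 0.6844 = 23.89 mg/L, and at the critical point k_r D_c = k_d L, so D_c = (0.235/1.15) × 23.89 = 4.881 mg/L.

t_c ≈ 1.61 d; D_c ≈ 4.88 mg/L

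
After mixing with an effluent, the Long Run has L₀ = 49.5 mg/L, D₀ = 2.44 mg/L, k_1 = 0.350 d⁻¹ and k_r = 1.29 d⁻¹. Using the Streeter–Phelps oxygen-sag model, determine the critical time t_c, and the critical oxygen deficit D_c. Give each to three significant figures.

t_c ≈ 1.24 d; D_c ≈ 8.71 mg/L

t_c = [1/(k_r−k_1)] ln[(k_r/k_1)(1 − D₀(k_r−k_1)/(k_1 L₀))]
= [1/(1.29−0.350)] ln[(1.29/0.350)(1 − 2.44×0.9400/(0.350×49.5))]
= (1/0.9400) ln[3.686 × 0.8676] = 1.064 × ln(3.198) = 1.064 × 1.162 = 1.237 d.
L(t_c) = L₀ e^(−k_1 t_c) = 49.5 × 0.6487 = 32.11 mg/L, and at the critical point k_r D_c = k_1 L, so D_c = (0.350/1.29) × 32.11 = 8.712 mg/L.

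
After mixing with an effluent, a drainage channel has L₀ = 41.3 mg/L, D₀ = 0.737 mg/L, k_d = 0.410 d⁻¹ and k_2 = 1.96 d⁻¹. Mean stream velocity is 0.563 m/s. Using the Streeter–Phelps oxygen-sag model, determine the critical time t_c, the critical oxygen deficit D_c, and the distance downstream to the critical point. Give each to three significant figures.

t_c ≈ 0.964 d; D_c ≈ 5.82 mg/L; x_c ≈ 46.9 km

t_c = [1/(k_2−k_d)] ln[(k_2/k_d)(1 − D₀(k_2−k_d)/(k_d L₀))]
= [1/(1.96−0.410)] ln[(1.96/0.410)(1 − 0.737×1.550/(0.410×41.3))]
= (1/1.550) ln[4.780 × 0.9325] = 0.6452 × ln(4.458) = 0.6452 × 1.495 = 0.9643 d.
D_c = (k_d/k_2) L₀ e^(−k_d t_c) = (0.410/1.96) × 41.3 × e^(−0.410×0.9643) = 0.2092 × 41.3 × 0.6734 = 5.818 mg/L.
x_c = v t_c = 0.563 m/s × 0.9643 d × 86400 s/d = 46910 m ≈ 46.9 km.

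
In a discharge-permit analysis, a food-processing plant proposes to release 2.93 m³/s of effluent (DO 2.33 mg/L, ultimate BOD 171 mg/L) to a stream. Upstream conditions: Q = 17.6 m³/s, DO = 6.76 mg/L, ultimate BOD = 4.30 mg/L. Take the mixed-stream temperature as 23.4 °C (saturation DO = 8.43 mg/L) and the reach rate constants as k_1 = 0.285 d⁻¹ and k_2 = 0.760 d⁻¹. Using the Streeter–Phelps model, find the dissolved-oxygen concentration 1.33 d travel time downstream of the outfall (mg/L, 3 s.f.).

DO ≈ 2.19 mg/L

Mixed DO = (17.6×6.76 + 2.93×2.33)/(17.6+2.93) = 125.8/20.53 = 6.128 mg/L.
Mixed L₀ = (17.6×4.30 + 2.93×171)/(20.53) = 576.7/20.53 = 28.09 mg/L.
Initial deficit D₀ = C_s − DO₀ = 8.43 − 6.128 = 2.302 mg/L.
D(1.33) = [0.285×28.09/(0.760−0.285)](e^(−0.285×1.33) − e^(−0.760×1.33)) + 2.302 e^(−0.760×1.33)
= 16.85 × (0.6845 − 0.3639) + 2.302 × 0.3639 = 6.241 mg/L.
DO = 8.43 − 6.241 = 2.189 mg/L.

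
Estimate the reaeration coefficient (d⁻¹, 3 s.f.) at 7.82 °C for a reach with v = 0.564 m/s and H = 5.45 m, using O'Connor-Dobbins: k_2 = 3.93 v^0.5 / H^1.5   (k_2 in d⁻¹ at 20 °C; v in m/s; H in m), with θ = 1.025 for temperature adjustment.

k_2 ≈ 0.172 d⁻¹

k_2(20) = 3.93 × 0.564^0.5 / 5.45^1.5 = 3.93 × 0.7510 / 12.72 = 0.2320 d⁻¹.
k_2(7.82) = 0.2320 × 1.025^(7.82−20) = 0.2320 × 0.7403 = 0.1717 d⁻¹.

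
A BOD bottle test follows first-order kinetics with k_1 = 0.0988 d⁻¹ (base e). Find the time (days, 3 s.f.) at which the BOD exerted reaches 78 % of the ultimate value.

y/L₀ = 1 − e^(−k_1 t) = 0.78 ⇒ e^(−k_1 t) = 0.220
t = −ln(0.220) / 0.0988 = 1.514 / 0.0988 = 15.33 d.

t ≈ 15.3 d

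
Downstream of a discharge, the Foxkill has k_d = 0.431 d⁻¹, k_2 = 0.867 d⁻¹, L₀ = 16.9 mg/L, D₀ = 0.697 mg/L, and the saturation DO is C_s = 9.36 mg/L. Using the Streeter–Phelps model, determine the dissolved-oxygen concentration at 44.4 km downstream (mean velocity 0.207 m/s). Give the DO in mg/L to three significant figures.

Travel time t = x/v = 44.4 km / (0.207 m/s) = 44400 m / 0.207 m/s = 214500 s = 2.483 d.
k_d L₀/(k_2−k_d) = 0.431×16.9/(0.867−0.431) = 7.284/0.4360 = 16.71 mg/L.
e^(−k_d t) = e^(−0.431×2.483) = 0.3430; e^(−k_2 t) = e^(−0.867×2.483) = 0.1162.
D = 16.71 × (0.3430 − 0.1162) + 0.697 × 0.1162 = 3.789 + 0.08100 = 3.870 mg/L.
DO = C_s − D = 9.36 − 3.870 = 5.490 mg/L.

DO ≈ 5.49 mg/L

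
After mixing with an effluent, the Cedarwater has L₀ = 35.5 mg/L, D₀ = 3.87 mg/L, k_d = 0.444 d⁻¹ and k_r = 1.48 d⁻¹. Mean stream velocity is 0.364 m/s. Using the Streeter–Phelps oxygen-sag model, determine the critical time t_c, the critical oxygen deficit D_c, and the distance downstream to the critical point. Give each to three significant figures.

t_c ≈ 0.879 d; D_c ≈ 7.21 mg/L; x_c ≈ 27.6 km

t_c = [1/(k_r−k_d)] ln[(k_r/k_d)(1 − D₀(k_r−k_d)/(k_d L₀))]
= [1/(1.48−0.444)] ln[(1.48/0.444)(1 − 3.87×1.036/(0.444×35.5))]
= (1/1.036) ln[3.333 × 0.7456] = 0.9653 × ln(2.485) = 0.9653 × 0.9105 = 0.8788 d.
D_c = (k_d/k_r) L₀ e^(−k_d t_c) = (0.444/1.48) × 35.5 × e^(−0.444×0.8788) = 0.3000 × 35.5 × 0.6769 = 7.209 mg/L.
x_c = v t_c = 0.364 m/s × 0.8788 d × 86400 s/d = 27640 m ≈ 27.6 km.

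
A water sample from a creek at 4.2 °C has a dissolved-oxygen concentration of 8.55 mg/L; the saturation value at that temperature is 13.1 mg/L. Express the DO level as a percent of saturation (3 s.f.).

65.3 % saturation

% saturation = C/C_s × 100 = 8.55/13.1 × 100 = 65.3 %.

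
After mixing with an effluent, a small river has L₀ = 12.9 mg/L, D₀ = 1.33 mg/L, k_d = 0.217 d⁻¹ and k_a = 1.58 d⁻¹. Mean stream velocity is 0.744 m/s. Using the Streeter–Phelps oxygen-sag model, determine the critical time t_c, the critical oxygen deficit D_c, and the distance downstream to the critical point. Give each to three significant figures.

t_c ≈ 0.691 d; D_c ≈ 1.52 mg/L; x_c ≈ 44.4 km

At the critical point dD/dt = 0, so k_d L₀ e^(−k_d t) = k_a D. Substituting D(t) from the Streeter–Phelps equation and solving for t gives
t_c = ln[(k_a/k_d)(1 − D₀(k_a−k_d)/(k_d L₀))] / (k_a−k_d).
Here k_a−k_d = 1.363 d⁻¹ and 1 − D₀(k_a−k_d)/(k_d L₀) = 1 − 1.33×1.363/(0.217×12.9) = 0.3524, so
t_c = ln(7.281 × 0.3524) / 1.363 = 0.9423 / 1.363 = 0.6914 d.
D_c = (k_d/k_a) L₀ e^(−k_d t_c) = (0.217/1.58) × 12.9 × e^(−0.217×0.6914) = 0.1373 × 12.9 × 0.8607 = 1.525 mg/L.
x_c = v t_c = 0.744 m/s × 0.6914 d × 86400 s/d = 44440 m ≈ 44.4 km.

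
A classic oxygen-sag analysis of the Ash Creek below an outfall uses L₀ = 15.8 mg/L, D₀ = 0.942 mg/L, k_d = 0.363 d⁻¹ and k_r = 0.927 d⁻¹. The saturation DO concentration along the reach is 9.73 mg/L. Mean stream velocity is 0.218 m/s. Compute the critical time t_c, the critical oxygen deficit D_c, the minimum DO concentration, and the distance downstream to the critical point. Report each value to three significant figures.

t_c ≈ 1.49 d; D_c ≈ 3.60 mg/L; min DO ≈ 6.13 mg/L; x_c ≈ 28.1 km

t_c = [1/(k_r−k_d)] ln[(k_r/k_d)(1 − D₀(k_r−k_d)/(k_d L₀))]
= [1/(0.927−0.363)] ln[(0.927/0.363)(1 − 0.942×0.5640/(0.363×15.8))]
= (1/0.5640) ln[2.554 × 0.9074] = 1.773 × ln(2.317) = 1.773 × 0.8403 = 1.490 d.
L(t_c) = L₀ e^(−k_d t_c) = 15.8 × 0.5822 = 9.200 mg/L, and at the critical point k_r D_c = k_d L, so D_c = (0.363/0.927) × 9.200 = 3.602 mg/L.
Minimum DO = C_s − D_c = 9.73 − 3.602 = 6.128 mg/L.
x_c = v t_c = 0.218 m/s × 1.490 d × 86400 s/d = 28060 m ≈ 28.1 km.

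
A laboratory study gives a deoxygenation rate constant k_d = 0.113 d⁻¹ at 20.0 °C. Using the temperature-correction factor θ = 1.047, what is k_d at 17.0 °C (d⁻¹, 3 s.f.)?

k_d ≈ 0.0985 d⁻¹

k_d(T₂) = k_d(T₁) · θ^(T₂−T₁) = 0.113 × 1.047^(17.0−20.0)
= 0.113 × 1.047^-3.00 = 0.113 × 0.8713 = 0.09846 d⁻¹.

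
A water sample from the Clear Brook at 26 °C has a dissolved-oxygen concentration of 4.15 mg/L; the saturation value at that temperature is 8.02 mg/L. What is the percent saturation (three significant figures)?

% saturation = C/C_s × 100 = 4.15/8.02 × 100 = 51.7 %.

51.7 % saturation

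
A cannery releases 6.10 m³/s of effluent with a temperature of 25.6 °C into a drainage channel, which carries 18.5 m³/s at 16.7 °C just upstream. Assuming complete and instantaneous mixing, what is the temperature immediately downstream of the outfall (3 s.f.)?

18.9 °C

Flow-weighted mixing: C = (Q_r C_r + Q_w C_w)/(Q_r + Q_w)
= (18.5×16.7 + 6.10×25.6)/(18.5 + 6.10) = 465.1/24.60 = 18.91 °C.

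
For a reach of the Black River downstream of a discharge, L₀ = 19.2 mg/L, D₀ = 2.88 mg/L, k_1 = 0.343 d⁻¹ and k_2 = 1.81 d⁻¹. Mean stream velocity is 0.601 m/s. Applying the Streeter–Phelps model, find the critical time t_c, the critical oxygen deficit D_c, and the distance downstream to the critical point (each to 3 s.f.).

With k_2/k_1 = 5.277 and 1 − D₀(k_2−k_1)/(k_1 L₀) = 0.3585,
t_c = ln(5.277 × 0.3585) / (1.81 − 0.343) = ln(1.892) / 1.467 = 0.6374/1.467 = 0.4345 d.
D_c = (k_1/k_2) L₀ e^(−k_1 t_c) = (0.343/1.81) × 19.2 × e^(−0.343×0.4345) = 0.1895 × 19.2 × 0.8615 = 3.135 mg/L.
x_c = v t_c = 0.601 m/s × 0.4345 d × 86400 s/d = 22560 m ≈ 22.6 km.

t_c ≈ 0.434 d; D_c ≈ 3.13 mg/L; x_c ≈ 22.6 km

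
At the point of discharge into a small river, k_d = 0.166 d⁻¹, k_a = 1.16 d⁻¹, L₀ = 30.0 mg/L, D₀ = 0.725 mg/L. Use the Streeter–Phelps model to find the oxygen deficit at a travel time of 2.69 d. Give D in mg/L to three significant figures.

D ≈ 3.02 mg/L

k_d L₀/(k_a−k_d) = 0.166×30.0/(1.16−0.166) = 4.980/0.9940 = 5.010 mg/L.
e^(−k_d t) = e^(−0.166×2.690) = 0.6398; e^(−k_a t) = e^(−1.16×2.690) = 0.04414.
D = 5.010 × (0.6398 − 0.04414) + 0.725 × 0.04414 = 2.984 + 0.03200 = 3.016 mg/L.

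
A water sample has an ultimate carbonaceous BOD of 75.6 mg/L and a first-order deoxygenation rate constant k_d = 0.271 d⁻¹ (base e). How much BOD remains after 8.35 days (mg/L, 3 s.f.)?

L ≈ 7.87 mg/L

L_t = L₀ e^(−k_d t) = 75.6 × e^(−0.271×8.35) = 75.6 × 0.1041 = 7.866 mg/L.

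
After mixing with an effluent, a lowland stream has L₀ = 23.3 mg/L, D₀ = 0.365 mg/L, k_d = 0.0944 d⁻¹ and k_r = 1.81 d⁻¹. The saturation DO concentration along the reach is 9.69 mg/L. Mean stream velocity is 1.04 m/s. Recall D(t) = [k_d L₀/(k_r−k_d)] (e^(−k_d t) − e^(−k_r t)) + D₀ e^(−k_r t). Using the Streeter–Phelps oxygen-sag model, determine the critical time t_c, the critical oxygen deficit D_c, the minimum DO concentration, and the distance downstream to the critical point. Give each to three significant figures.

t_c ≈ 1.53 d; D_c ≈ 1.05 mg/L; min DO ≈ 8.64 mg/L; x_c ≈ 137 km

At the critical point dD/dt = 0, so k_d L₀ e^(−k_d t) = k_r D. Substituting D(t) from the Streeter–Phelps equation and solving for t gives
t_c = ln[(k_r/k_d)(1 − D₀(k_r−k_d)/(k_d L₀))] / (k_r−k_d).
Here k_r−k_d = 1.716 d⁻¹ and 1 − D₀(k_r−k_d)/(k_d L₀) = 1 − 0.365×1.716/(0.0944×23.3) = 0.7153, so
t_c = ln(19.17 × 0.7153) / 1.716 = 2.618 / 1.716 = 1.526 d.
L(t_c) = L₀ e^(−k_d t_c) = 23.3 × 0.8658 = 20.17 mg/L, and at the critical point k_r D_c = k_d L, so D_c = (0.0944/1.81) × 20.17 = 1.052 mg/L.
Minimum DO = C_s − D_c = 9.69 − 1.052 = 8.638 mg/L.
x_c = v t_c = 1.04 m/s × 1.526 d × 86400 s/d = 137100 m ≈ 137 km.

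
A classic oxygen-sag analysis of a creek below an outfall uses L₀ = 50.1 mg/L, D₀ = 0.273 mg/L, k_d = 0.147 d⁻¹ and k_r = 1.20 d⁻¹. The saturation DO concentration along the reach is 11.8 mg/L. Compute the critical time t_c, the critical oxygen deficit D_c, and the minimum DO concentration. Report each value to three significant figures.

t_c ≈ 1.96 d; D_c ≈ 4.60 mg/L; min DO ≈ 7.20 mg/L

t_c = [1/(k_r−k_d)] ln[(k_r/k_d)(1 − D₀(k_r−k_d)/(k_d L₀))]
= [1/(1.20−0.147)] ln[(1.20/0.147)(1 − 0.273×1.053/(0.147×50.1))]
= (1/1.053) ln[8.163 × 0.9610] = 0.9497 × ln(7.845) = 0.9497 × 2.060 = 1.956 d.
L(t_c) = L₀ e^(−k_d t_c) = 50.1 × 0.7501 = 37.58 mg/L, and at the critical point k_r D_c = k_d L, so D_c = (0.147/1.20) × 37.58 = 4.604 mg/L.
Minimum DO = C_s − D_c = 11.8 − 4.604 = 7.196 mg/L.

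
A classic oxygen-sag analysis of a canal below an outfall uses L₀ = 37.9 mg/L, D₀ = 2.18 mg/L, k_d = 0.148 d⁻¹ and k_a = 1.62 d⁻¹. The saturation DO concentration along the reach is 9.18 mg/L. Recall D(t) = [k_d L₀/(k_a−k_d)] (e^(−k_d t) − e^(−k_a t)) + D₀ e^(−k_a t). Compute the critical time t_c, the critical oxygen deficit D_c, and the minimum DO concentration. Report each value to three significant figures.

At the critical point dD/dt = 0, so k_d L₀ e^(−k_d t) = k_a D. Substituting D(t) from the Streeter–Phelps equation and solving for t gives
t_c = ln[(k_a/k_d)(1 − D₀(k_a−k_d)/(k_d L₀))] / (k_a−k_d).
Here k_a−k_d = 1.472 d⁻¹ and 1 − D₀(k_a−k_d)/(k_d L₀) = 1 − 2.18×1.472/(0.148×37.9) = 0.4279, so
t_c = ln(10.95 × 0.4279) / 1.472 = 1.544 / 1.472 = 1.049 d.
D_c = (k_d/k_a) L₀ e^(−k_d t_c) = (0.148/1.62) × 37.9 × e^(−0.148×1.049) = 0.09136 × 37.9 × 0.8562 = 2.965 mg/L.
Minimum DO = C_s − D_c = 9.18 − 2.965 = 6.215 mg/L.

t_c ≈ 1.05 d; D_c ≈ 2.96 mg/L; min DO ≈ 6.22 mg/L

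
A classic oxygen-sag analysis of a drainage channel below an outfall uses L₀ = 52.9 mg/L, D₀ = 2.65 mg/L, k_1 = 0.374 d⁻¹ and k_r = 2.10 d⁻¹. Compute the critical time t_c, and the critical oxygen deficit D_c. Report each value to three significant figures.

t_c ≈ 0.847 d; D_c ≈ 6.86 mg/L

At the critical point dD/dt = 0, so k_1 L₀ e^(−k_1 t) = k_r D. Substituting D(t) from the Streeter–Phelps equation and solving for t gives
t_c = ln[(k_r/k_1)(1 − D₀(k_r−k_1)/(k_1 L₀))] / (k_r−k_1).
Here k_r−k_1 = 1.726 d⁻¹ and 1 − D₀(k_r−k_1)/(k_1 L₀) = 1 − 2.65×1.726/(0.374×52.9) = 0.7688, so
t_c = ln(5.615 × 0.7688) / 1.726 = 1.463 / 1.726 = 0.8474 d.
L(t_c) = L₀ e^(−k_1 t_c) = 52.9 × 0.7284 = 38.53 mg/L, and at the critical point k_r D_c = k_1 L, so D_c = (0.374/2.10) × 38.53 = 6.862 mg/L.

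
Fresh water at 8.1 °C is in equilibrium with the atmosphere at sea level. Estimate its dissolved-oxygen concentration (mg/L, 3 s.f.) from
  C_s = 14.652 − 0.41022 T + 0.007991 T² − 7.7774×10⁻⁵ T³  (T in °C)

C_s = 14.652 − 0.41022×8.1 + 0.007991×8.1² − 7.7774×10⁻⁵×8.1³ = 11.81 mg/L.

C_s ≈ 11.8 mg/L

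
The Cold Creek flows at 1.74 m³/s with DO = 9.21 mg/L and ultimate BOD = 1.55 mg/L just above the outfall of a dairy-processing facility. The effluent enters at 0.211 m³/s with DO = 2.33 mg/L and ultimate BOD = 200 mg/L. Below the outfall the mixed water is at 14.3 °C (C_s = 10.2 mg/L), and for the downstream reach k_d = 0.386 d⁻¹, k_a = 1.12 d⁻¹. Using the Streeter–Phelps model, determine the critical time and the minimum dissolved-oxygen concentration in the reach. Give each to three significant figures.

Mixed DO = (1.74×9.21 + 0.211×2.33)/(1.74+0.211) = 16.52/1.951 = 8.466 mg/L.
Mixed L₀ = (1.74×1.55 + 0.211×200)/(1.951) = 44.90/1.951 = 23.01 mg/L.
Initial deficit D₀ = C_s − DO₀ = 10.2 − 8.466 = 1.734 mg/L.
t_c = (1/0.7340) ln[(1.12/0.386)(1 − 1.734×0.7340/(0.386×23.01))] = 1.362 × ln(2.486) = 1.241 d.
D_c = (0.386/1.12) × 23.01 × e^(−0.386×1.241) = 0.3446 × 23.01 × 0.6195 = 4.913 mg/L.
Minimum DO = 10.2 − 4.913 = 5.287 mg/L.

t_c ≈ 1.24 d; minimum DO ≈ 5.29 mg/L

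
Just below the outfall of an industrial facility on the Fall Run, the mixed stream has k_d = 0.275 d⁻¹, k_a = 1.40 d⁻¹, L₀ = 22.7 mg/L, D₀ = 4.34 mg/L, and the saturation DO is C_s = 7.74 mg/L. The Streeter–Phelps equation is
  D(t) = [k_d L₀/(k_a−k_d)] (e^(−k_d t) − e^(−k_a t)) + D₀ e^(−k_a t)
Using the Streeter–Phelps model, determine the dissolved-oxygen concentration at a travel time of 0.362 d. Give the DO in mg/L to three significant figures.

DO ≈ 3.45 mg/L

k_d L₀/(k_a−k_d) = 0.275×22.7/(1.40−0.275) = 6.243/1.125 = 5.549 mg/L.
e^(−k_d t) = e^(−0.275×0.3620) = 0.9052; e^(−k_a t) = e^(−1.40×0.3620) = 0.6024.
D = 5.549 × (0.9052 − 0.6024) + 4.34 × 0.6024 = 1.680 + 2.615 = 4.295 mg/L.
DO = C_s − D = 7.74 − 4.295 = 3.445 mg/L.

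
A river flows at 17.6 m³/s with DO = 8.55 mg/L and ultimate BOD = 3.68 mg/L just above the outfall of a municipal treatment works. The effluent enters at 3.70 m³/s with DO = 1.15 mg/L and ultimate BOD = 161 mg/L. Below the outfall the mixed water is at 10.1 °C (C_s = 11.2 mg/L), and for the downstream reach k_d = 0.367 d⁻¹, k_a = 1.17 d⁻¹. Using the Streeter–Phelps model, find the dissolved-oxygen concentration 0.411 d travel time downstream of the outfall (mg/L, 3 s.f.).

DO ≈ 5.34 mg/L

Mixed DO = (17.6×8.55 + 3.70×1.15)/(17.6+3.70) = 154.7/21.30 = 7.265 mg/L.
Mixed L₀ = (17.6×3.68 + 3.70×161)/(21.30) = 660.5/21.30 = 31.01 mg/L.
Initial deficit D₀ = C_s − DO₀ = 11.2 − 7.265 = 3.935 mg/L.
D(0.411) = [0.367×31.01/(1.17−0.367)](e^(−0.367×0.411) − e^(−1.17×0.411)) + 3.935 e^(−1.17×0.411)
= 14.17 × (0.8600 − 0.6182) + 3.935 × 0.6182 = 5.859 mg/L.
DO = 11.2 − 5.859 = 5.341 mg/L.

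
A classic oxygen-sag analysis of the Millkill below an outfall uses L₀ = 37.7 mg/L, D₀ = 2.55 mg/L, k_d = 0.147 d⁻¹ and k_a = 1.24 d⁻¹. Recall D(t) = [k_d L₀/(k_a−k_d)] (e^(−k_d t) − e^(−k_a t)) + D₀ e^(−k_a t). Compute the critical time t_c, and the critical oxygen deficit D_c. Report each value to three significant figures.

t_c ≈ 1.31 d; D_c ≈ 3.69 mg/L

At the critical point dD/dt = 0, so k_d L₀ e^(−k_d t) = k_a D. Substituting D(t) from the Streeter–Phelps equation and solving for t gives
t_c = ln[(k_a/k_d)(1 − D₀(k_a−k_d)/(k_d L₀))] / (k_a−k_d).
Here k_a−k_d = 1.093 d⁻¹ and 1 − D₀(k_a−k_d)/(k_d L₀) = 1 − 2.55×1.093/(0.147×37.7) = 0.4971, so
t_c = ln(8.435 × 0.4971) / 1.093 = 1.433 / 1.093 = 1.311 d.
D_c = (k_d/k_a) L₀ e^(−k_d t_c) = (0.147/1.24) × 37.7 × e^(−0.147×1.311) = 0.1185 × 37.7 × 0.8247 = 3.686 mg/L.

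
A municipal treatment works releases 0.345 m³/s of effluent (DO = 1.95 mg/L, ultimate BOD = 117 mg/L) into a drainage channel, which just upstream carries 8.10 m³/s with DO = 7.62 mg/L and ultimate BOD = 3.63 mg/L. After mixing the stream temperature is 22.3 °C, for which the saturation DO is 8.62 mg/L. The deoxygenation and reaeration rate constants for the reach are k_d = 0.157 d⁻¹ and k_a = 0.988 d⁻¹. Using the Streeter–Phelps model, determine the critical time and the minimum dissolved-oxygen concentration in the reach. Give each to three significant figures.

t_c ≈ 0.341 d; minimum DO ≈ 7.38 mg/L

Mixed DO = (8.10×7.62 + 0.345×1.95)/(8.10+0.345) = 62.39/8.445 = 7.388 mg/L.
Mixed L₀ = (8.10×3.63 + 0.345×117)/(8.445) = 69.77/8.445 = 8.261 mg/L.
Initial deficit D₀ = C_s − DO₀ = 8.62 − 7.388 = 1.232 mg/L.
t_c = (1/0.8310) ln[(0.988/0.157)(1 − 1.232×0.8310/(0.157×8.261))] = 1.203 × ln(1.327) = 0.3407 d.
D_c = (0.157/0.988) × 8.261 × e^(−0.157×0.3407) = 0.1589 × 8.261 × 0.9479 = 1.244 mg/L.
Minimum DO = 8.62 − 1.244 = 7.376 mg/L.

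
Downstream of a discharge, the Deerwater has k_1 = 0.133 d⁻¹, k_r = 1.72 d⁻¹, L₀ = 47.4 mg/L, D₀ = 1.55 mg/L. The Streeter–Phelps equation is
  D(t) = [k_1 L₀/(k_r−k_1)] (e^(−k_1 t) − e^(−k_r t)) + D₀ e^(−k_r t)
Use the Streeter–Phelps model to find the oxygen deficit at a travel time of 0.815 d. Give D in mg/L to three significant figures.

D ≈ 2.97 mg/L

k_1 L₀/(k_r−k_1) = 0.133×47.4/(1.72−0.133) = 6.304/1.587 = 3.972 mg/L.
e^(−k_1 t) = e^(−0.133×0.8150) = 0.8973; e^(−k_r t) = e^(−1.72×0.8150) = 0.2462.
D = 3.972 × (0.8973 − 0.2462) + 1.55 × 0.2462 = 2.587 + 0.3815 = 2.968 mg/L.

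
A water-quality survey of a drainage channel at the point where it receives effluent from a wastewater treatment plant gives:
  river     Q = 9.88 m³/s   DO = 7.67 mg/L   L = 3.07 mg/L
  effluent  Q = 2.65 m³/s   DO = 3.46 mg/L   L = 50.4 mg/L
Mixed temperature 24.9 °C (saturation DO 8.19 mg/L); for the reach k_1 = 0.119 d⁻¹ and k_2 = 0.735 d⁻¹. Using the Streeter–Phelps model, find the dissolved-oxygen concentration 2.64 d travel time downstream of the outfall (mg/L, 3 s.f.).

DO ≈ 6.50 mg/L

Mixed DO = (9.88×7.67 + 2.65×3.46)/(9.88+2.65) = 84.95/12.53 = 6.780 mg/L.
Mixed L₀ = (9.88×3.07 + 2.65×50.4)/(12.53) = 163.9/12.53 = 13.08 mg/L.
Initial deficit D₀ = C_s − DO₀ = 8.19 − 6.780 = 1.410 mg/L.
D(2.64) = [0.119×13.08/(0.735−0.119)](e^(−0.119×2.64) − e^(−0.735×2.64)) + 1.410 e^(−0.735×2.64)
= 2.527 × (0.7304 − 0.1436) + 1.410 × 0.1436 = 1.685 mg/L.
DO = 8.19 − 1.685 = 6.505 mg/L.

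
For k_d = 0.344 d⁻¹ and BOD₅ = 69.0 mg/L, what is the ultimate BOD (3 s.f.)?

BOD₅ = L₀(1 − e^(−5k_d)) ⇒ L₀ = BOD₅ / (1 − e^(−5×0.344))
= 69.0 / (1 − 0.1791) = 69.0 / 0.8209 = 84.05 mg/L.

L₀ ≈ 84.1 mg/L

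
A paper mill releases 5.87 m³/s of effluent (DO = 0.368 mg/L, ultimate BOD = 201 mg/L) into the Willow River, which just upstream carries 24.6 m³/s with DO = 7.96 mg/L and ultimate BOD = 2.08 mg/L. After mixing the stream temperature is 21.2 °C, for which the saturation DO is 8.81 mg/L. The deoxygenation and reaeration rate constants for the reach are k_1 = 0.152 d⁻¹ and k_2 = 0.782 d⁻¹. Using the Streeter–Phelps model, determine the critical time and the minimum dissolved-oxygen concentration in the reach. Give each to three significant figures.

Mixed DO = (24.6×7.96 + 5.87×0.368)/(24.6+5.87) = 198.0/30.47 = 6.497 mg/L.
Mixed L₀ = (24.6×2.08 + 5.87×201)/(30.47) = 1231/30.47 = 40.40 mg/L.
Initial deficit D₀ = C_s − DO₀ = 8.81 − 6.497 = 2.313 mg/L.
t_c = (1/0.6300) ln[(0.782/0.152)(1 − 2.313×0.6300/(0.152×40.40))] = 1.587 × ln(3.924) = 2.170 d.
D_c = (0.152/0.782) × 40.40 × e^(−0.152×2.170) = 0.1944 × 40.40 × 0.7190 = 5.647 mg/L.
Minimum DO = 8.81 − 5.647 = 3.163 mg/L.

t_c ≈ 2.17 d; minimum DO ≈ 3.16 mg/L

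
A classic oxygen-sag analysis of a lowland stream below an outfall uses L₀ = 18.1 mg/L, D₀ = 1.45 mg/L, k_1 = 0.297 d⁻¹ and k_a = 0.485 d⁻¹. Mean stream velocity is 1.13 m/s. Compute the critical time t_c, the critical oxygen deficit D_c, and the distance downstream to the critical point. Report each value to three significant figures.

With k_a/k_1 = 1.633 and 1 − D₀(k_a−k_1)/(k_1 L₀) = 0.9493,
t_c = ln(1.633 × 0.9493) / (0.485 − 0.297) = ln(1.550) / 0.1880 = 0.4384/0.1880 = 2.332 d.
L(t_c) = L₀ e^(−k_1 t_c) = 18.1 × 0.5003 = 9.055 mg/L, and at the critical point k_a D_c = k_1 L, so D_c = (0.297/0.485) × 9.055 = 5.545 mg/L.
x_c = v t_c = 1.13 m/s × 2.332 d × 86400 s/d = 227700 m ≈ 228 km.

t_c ≈ 2.33 d; D_c ≈ 5.55 mg/L; x_c ≈ 228 km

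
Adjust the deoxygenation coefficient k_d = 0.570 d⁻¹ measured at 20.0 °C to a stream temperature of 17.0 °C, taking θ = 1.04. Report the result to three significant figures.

k_d(T₂) = k_d(T₁) · θ^(T₂−T₁) = 0.570 × 1.04^(17.0−20.0)
= 0.570 × 1.04^-3.00 = 0.570 × 0.8890 = 0.5067 d⁻¹.

k_d ≈ 0.507 d⁻¹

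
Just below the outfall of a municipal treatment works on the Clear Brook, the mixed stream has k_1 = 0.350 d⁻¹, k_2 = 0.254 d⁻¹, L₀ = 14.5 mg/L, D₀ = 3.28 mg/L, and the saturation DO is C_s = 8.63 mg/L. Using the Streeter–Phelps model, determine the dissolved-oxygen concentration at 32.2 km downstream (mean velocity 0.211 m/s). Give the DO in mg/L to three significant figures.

DO ≈ 1.27 mg/L

Travel time t = x/v = 32.2 km / (0.211 m/s) = 32200 m / 0.211 m/s = 152600 s = 1.766 d.
k_1 L₀/(k_2−k_1) = 0.350×14.5/(0.254−0.350) = 5.075/-0.09600 = -52.86 mg/L.
e^(−k_1 t) = e^(−0.350×1.766) = 0.5389; e^(−k_2 t) = e^(−0.254×1.766) = 0.6385.
D = -52.86 × (0.5389 − 0.6385) + 3.28 × 0.6385 = 5.264 + 2.094 = 7.359 mg/L.
DO = C_s − D = 8.63 − 7.359 = 1.271 mg/L.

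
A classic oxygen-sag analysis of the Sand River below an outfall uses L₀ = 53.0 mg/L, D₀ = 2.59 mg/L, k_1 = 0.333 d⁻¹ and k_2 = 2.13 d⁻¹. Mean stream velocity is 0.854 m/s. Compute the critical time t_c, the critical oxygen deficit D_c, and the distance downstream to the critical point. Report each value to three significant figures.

t_c = [1/(k_2−k_1)] ln[(k_2/k_1)(1 − D₀(k_2−k_1)/(k_1 L₀))]
= [1/(2.13−0.333)] ln[(2.13/0.333)(1 − 2.59×1.797/(0.333×53.0))]
= (1/1.797) ln[6.396 × 0.7363] = 0.5565 × ln(4.710) = 0.5565 × 1.550 = 0.8623 d.
L(t_c) = L₀ e^(−k_1 t_c) = 53.0 × 0.7504 = 39.77 mg/L, and at the critical point k_2 D_c = k_1 L, so D_c = (0.333/2.13) × 39.77 = 6.218 mg/L.
x_c = v t_c = 0.854 m/s × 0.8623 d × 86400 s/d = 63630 m ≈ 63.6 km.

t_c ≈ 0.862 d; D_c ≈ 6.22 mg/L; x_c ≈ 63.6 km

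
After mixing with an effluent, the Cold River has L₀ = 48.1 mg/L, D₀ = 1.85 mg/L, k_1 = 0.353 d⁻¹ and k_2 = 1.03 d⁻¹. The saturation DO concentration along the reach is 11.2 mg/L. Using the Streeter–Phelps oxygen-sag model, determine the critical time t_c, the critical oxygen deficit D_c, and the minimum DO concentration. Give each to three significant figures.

t_c ≈ 1.47 d; D_c ≈ 9.82 mg/L; min DO ≈ 1.38 mg/L

With k_2/k_1 = 2.918 and 1 − D₀(k_2−k_1)/(k_1 L₀) = 0.9262,
t_c = ln(2.918 × 0.9262) / (1.03 − 0.353) = ln(2.703) / 0.6770 = 0.9942/0.6770 = 1.469 d.
D_c = (k_1/k_2) L₀ e^(−k_1 t_c) = (0.353/1.03) × 48.1 × e^(−0.353×1.469) = 0.3427 × 48.1 × 0.5955 = 9.816 mg/L.
Minimum DO = C_s − D_c = 11.2 − 9.816 = 1.384 mg/L.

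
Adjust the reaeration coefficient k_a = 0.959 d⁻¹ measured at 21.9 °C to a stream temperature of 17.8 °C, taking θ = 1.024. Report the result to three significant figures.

k_a(T₂) = k_a(T₁) · θ^(T₂−T₁) = 0.959 × 1.024^(17.8−21.9)
= 0.959 × 1.024^-4.10 = 0.959 × 0.9073 = 0.8701 d⁻¹.

k_a ≈ 0.870 d⁻¹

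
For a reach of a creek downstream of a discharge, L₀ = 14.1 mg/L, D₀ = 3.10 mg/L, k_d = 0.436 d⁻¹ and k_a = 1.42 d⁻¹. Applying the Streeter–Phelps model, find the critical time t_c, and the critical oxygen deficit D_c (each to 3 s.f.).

With k_a/k_d = 3.257 and 1 − D₀(k_a−k_d)/(k_d L₀) = 0.5038,
t_c = ln(3.257 × 0.5038) / (1.42 − 0.436) = ln(1.641) / 0.9840 = 0.4952/0.9840 = 0.5033 d.
D_c = (k_d/k_a) L₀ e^(−k_d t_c) = (0.436/1.42) × 14.1 × e^(−0.436×0.5033) = 0.3070 × 14.1 × 0.8030 = 3.476 mg/L.

t_c ≈ 0.503 d; D_c ≈ 3.48 mg/L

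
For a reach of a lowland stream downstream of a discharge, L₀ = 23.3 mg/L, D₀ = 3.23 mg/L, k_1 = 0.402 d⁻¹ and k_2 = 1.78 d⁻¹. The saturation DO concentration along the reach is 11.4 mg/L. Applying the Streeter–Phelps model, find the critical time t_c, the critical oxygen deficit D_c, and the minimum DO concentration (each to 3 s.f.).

t_c = [1/(k_2−k_1)] ln[(k_2/k_1)(1 − D₀(k_2−k_1)/(k_1 L₀))]
= [1/(1.78−0.402)] ln[(1.78/0.402)(1 − 3.23×1.378/(0.402×23.3))]
= (1/1.378) ln[4.428 × 0.5248] = 0.7257 × ln(2.324) = 0.7257 × 0.8432 = 0.6119 d.
D_c = (k_1/k_2) L₀ e^(−k_1 t_c) = (0.402/1.78) × 23.3 × e^(−0.402×0.6119) = 0.2258 × 23.3 × 0.7819 = 4.115 mg/L.
Minimum DO = C_s − D_c = 11.4 − 4.115 = 7.285 mg/L.

t_c ≈ 0.612 d; D_c ≈ 4.11 mg/L; min DO ≈ 7.29 mg/L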